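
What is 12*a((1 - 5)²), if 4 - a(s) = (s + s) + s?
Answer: -528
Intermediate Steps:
a(s) = 4 - 3*s (a(s) = 4 - ((s + s) + s) = 4 - (2*s + s) = 4 - 3*s)
12*a((1 - 5)²) = 12*(4 - 3*(1 - 5)²) = 12*(4 - 3*(-4)²) = 12*(4 - 3*16) = 12*(4 - 48) = 12*(-44) = -528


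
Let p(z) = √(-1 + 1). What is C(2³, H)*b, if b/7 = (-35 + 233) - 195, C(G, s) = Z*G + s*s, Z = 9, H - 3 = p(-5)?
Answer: 1701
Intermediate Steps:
p(z) = 0 (p(z) = √0 = 0)
H = 3 (H = 3 + 0 = 3)
C(G, s) = s² + 9*G (C(G, s) = 9*G + s*s = 9*G + s² = s² + 9*G)
b = 21 (b = 7*((-35 + 233) - 195) = 7*(198 - 195) = 7*3 = 21)
C(2³, H)*b = (3² + 9*2³)*21 = (9 + 9*8)*21 = (9 + 72)*21 = 81*21 = 1701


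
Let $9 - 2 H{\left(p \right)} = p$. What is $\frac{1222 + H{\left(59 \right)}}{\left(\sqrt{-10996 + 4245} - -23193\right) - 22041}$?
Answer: $\frac{1378944}{1333855} - \frac{1197 i \sqrt{6751}}{1333855} \approx 1.0338 - 0.073734 i$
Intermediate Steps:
$H{\left(p \right)} = \frac{9}{2} - \frac{p}{2}$
$\frac{1222 + H{\left(59 \right)}}{\left(\sqrt{-10996 + 4245} - -23193\right) - 22041} = \frac{1222 + \left(\frac{9}{2} - \frac{59}{2}\right)}{\left(\sqrt{-10996 + 4245} - -23193\right) - 22041} = \frac{1222 + \left(\frac{9}{2} - \frac{59}{2}\right)}{\left(\sqrt{-6751} + 23193\right) - 22041} = \frac{1222 - 25}{\left(i \sqrt{6751} + 23193\right) - 22041} = \frac{1197}{\left(23193 + i \sqrt{6751}\right) - 22041} = \frac{1197}{1152 + i \sqrt{6751}}$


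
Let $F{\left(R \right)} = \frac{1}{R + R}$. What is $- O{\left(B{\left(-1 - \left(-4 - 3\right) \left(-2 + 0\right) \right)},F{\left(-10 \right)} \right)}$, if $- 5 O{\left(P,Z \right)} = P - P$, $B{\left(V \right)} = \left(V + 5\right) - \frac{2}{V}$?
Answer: $0$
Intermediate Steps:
$B{\left(V \right)} = 5 + V - \frac{2}{V}$ ($B{\left(V \right)} = \left(5 + V\right) - \frac{2}{V} = 5 + V - \frac{2}{V}$)
$F{\left(R \right)} = \frac{1}{2 R}$
$O{\left(P,Z \right)} = 0$ ($O{\left(P,Z \right)} = - \frac{P - P}{5} = \left(- \frac{1}{5}\right) 0 = 0$)
$- O{\left(B{\left(-1 - \left(-4 - 3\right) \left(-2 + 0\right) \right)},F{\left(-10 \right)} \right)} = \left(-1\right) 0 = 0$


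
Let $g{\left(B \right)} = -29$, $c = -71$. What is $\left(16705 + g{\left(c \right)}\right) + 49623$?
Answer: $66299$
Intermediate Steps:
$\left(16705 + g{\left(c \right)}\right) + 49623 = \left(16705 - 29\right) + 49623 = 16676 + 49623 = 66299$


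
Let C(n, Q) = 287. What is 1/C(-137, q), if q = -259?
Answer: 1/287 ≈ 0.0034843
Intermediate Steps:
1/C(-137, q) = 1/287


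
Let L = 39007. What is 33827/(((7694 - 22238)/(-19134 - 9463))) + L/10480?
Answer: 158412544577/2381580 ≈ 66516.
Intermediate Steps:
33827/(((7694 - 22238)/(-19134 - 9463))) + L/10480 = 33827/(((7694 - 22238)/(-19134 - 9463))) + 39007/10480 = 33827/((-14544/(-28597))) + 39007*(1/10480) = 33827/((-14544*(-1/28597))) + 39007/10480 = 33827/(14544/28597) + 39007/10480 = 33827*(28597/14544) + 39007/10480 = 967350719/14544 + 39007/10480 = 158412544577/2381580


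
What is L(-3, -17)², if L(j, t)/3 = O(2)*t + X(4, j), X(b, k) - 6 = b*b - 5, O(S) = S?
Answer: 2601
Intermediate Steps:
X(b, k) = 1 + b² (X(b, k) = 6 + (b*b - 5) = 6 + (b² - 5) = 6 + (-5 + b²) = 1 + b²)
L(j, t) = 51 + 6*t (L(j, t) = 3*(2*t + (1 + 4²)) = 3*(2*t + (1 + 16)) = 3*(2*t + 17) = 3*(17 + 2*t) = 51 + 6*t)
L(-3, -17)² = (51 + 6*(-17))² = (51 - 102)² = (-51)² = 2601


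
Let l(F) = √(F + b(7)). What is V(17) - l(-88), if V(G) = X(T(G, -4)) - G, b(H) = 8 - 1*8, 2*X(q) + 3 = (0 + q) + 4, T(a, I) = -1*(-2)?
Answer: -31/2 - 2*I*√22 ≈ -15.5 - 9.3808*I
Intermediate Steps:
T(a, I) = 2
X(q) = ½ + q/2 (X(q) = -3/2 + ((0 + q) + 4)/2 = -3/2 + (q + 4)/2 = -3/2 + (4 + q)/2 = -3/2 + (2 + q/2) = ½ + q/2)
b(H) = 0 (b(H) = 8 - 8 = 0)
V(G) = 3/2 - G (V(G) = (½ + (½)*2) - G = (½ + 1) - G = 3/2 - G)
l(F) = √F (l(F) = √(F + 0) = √F)
V(17) - l(-88) = (3/2 - 1*17) - √(-88) = (3/2 - 17) - 2*I*√22 = -31/2 - 2*I*√22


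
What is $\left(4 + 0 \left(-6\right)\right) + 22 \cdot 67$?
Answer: $1478$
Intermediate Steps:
$\left(4 + 0 \left(-6\right)\right) + 22 \cdot 67 = \left(4 + 0\right) + 1474 = 4 + 1474 = 1478$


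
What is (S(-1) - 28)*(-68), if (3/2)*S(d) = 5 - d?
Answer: 1632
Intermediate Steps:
S(d) = 10/3 - 2*d/3 (S(d) = 2*(5 - d)/3 = 10/3 - 2*d/3)
(S(-1) - 28)*(-68) = ((10/3 - ⅔*(-1)) - 28)*(-68) = ((10/3 + ⅔) - 28)*(-68) = (4 - 28)*(-68) = -24*(-68) = 1632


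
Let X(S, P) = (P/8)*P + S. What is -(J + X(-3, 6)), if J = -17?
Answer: 31/2 ≈ 15.500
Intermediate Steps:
X(S, P) = S + P²/8 (X(S, P) = (P*(⅛))*P + S = (P/8)*P + S = P²/8 + S = S + P²/8)
-(J + X(-3, 6)) = -(-17 + (-3 + (⅛)*6²)) = -(-17 + (-3 + (⅛)*36)) = -(-17 + (-3 + 9/2)) = -(-17 + 3/2) = -1*(-31/2) = 31/2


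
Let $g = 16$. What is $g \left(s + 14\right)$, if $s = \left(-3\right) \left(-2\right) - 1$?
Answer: $304$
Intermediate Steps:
$s = 5$ ($s = 6 - 1 = 5$)
$g \left(s + 14\right) = 16 \left(5 + 14\right) = 16 \cdot 19 = 304$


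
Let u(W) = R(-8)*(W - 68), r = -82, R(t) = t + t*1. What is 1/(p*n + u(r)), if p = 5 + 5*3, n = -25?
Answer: 1/1900 ≈ 0.00052632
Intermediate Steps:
p = 20 (p = 5 + 15 = 20)
R(t) = 2*t (R(t) = t + t = 2*t)
u(W) = 1088 - 16*W (u(W) = (2*(-8))*(W - 68) = -16*(-68 + W) = 1088 - 16*W)
1/(p*n + u(r)) = 1/(20*(-25) + (1088 - 16*(-82))) = 1/(-500 + (1088 + 1312)) = 1/(-500 + 2400) = 1/1900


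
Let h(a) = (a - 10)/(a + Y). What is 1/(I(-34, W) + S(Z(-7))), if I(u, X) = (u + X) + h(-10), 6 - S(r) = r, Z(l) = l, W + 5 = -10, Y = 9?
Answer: -1/16 ≈ -0.062500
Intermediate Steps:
W = -15 (W = -5 - 10 = -15)
h(a) = (-10 + a)/(9 + a) (h(a) = (a - 10)/(a + 9) = (-10 + a)/(9 + a))
S(r) = 6 - r
I(u, X) = 20 + X + u (I(u, X) = (u + X) + (-10 - 10)/(9 - 10) = (X + u) - 20/(-1) = (X + u) - 1*(-20) = (X + u) + 20 = 20 + X + u)
1/(I(-34, W) + S(Z(-7))) = 1/((20 - 15 - 34) + (6 - 1*(-7))) = 1/(-29 + (6 + 7)) = 1/(-29 + 13) = 1/(-16) = -1/16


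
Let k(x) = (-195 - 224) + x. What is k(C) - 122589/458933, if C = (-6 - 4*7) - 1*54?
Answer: -232801620/458933 ≈ -507.27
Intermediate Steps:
C = -88 (C = (-6 - 28) - 54 = -34 - 54 = -88)
k(x) = -419 + x
k(C) - 122589/458933 = (-419 - 88) - 122589/458933 = -507 - 122589/458933 = -232801620/458933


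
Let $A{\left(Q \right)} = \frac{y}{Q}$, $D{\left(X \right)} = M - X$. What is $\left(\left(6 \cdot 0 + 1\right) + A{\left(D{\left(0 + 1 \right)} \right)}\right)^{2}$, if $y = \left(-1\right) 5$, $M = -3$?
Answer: $\frac{81}{16} \approx 5.0625$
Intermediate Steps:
$y = -5$
$D{\left(X \right)} = -3 - X$
$A{\left(Q \right)} = - \frac{5}{Q}$
$\left(\left(6 \cdot 0 + 1\right) + A{\left(D{\left(0 + 1 \right)} \right)}\right)^{2} = \left(\left(6 \cdot 0 + 1\right) - \frac{5}{-3 - \left(0 + 1\right)}\right)^{2} = \left(\left(0 + 1\right) - \frac{5}{-3 - 1}\right)^{2} = \left(1 - \frac{5}{-3 - 1}\right)^{2} = \left(1 - \frac{5}{-4}\right)^{2} = \left(1 - - \frac{5}{4}\right)^{2} = \left(1 + \frac{5}{4}\right)^{2} = \left(\frac{9}{4}\right)^{2} = \frac{81}{16}$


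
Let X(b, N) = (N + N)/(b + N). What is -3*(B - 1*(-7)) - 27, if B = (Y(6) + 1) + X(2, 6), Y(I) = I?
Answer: -147/2 ≈ -73.500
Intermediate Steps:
X(b, N) = 2*N/(N + b) (X(b, N) = (2*N)/(N + b) = 2*N/(N + b))
B = 17/2 (B = (6 + 1) + 2*6/(6 + 2) = 7 + 2*6/8 = 7 + 2*6*(⅛) = 7 + 3/2 = 17/2 ≈ 8.5000)
-3*(B - 1*(-7)) - 27 = -3*(17/2 - 1*(-7)) - 27 = -3*(17/2 + 7) - 27 = -3*31/2 - 27 = -93/2 - 27 = -147/2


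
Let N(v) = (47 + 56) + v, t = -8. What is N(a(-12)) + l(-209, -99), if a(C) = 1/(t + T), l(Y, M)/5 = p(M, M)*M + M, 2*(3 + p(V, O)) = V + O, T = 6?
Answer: 100195/2 ≈ 50098.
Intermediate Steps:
p(V, O) = -3 + O/2 + V/2 (p(V, O) = -3 + (V + O)/2 = -3 + (O + V)/2 = -3 + (O/2 + V/2) = -3 + O/2 + V/2)
l(Y, M) = 5*M + 5*M*(-3 + M) (l(Y, M) = 5*((-3 + M/2 + M/2)*M + M) = 5*((-3 + M)*M + M) = 5*(M*(-3 + M) + M) = 5*(M + M*(-3 + M)) = 5*M + 5*M*(-3 + M))
a(C) = -½ (a(C) = 1/(-8 + 6) = 1/(-2) = -½)
N(v) = 103 + v
N(a(-12)) + l(-209, -99) = (103 - ½) + 5*(-99)*(-2 - 99) = 205/2 + 5*(-99)*(-101) = 205/2 + 49995 = 100195/2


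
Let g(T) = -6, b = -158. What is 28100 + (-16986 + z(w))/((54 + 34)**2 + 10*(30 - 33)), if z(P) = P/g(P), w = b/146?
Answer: 13562132773/482676 ≈ 28098.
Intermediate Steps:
w = -79/73 (w = -158/146 = -158*1/146 = -79/73 ≈ -1.0822)
z(P) = -P/6 (z(P) = P/(-6) = P*(-1/6) = -P/6)
28100 + (-16986 + z(w))/((54 + 34)**2 + 10*(30 - 33)) = 28100 + (-16986 - 1/6*(-79/73))/((54 + 34)**2 + 10*(30 - 33)) = 28100 + (-16986 + 79/438)/(88**2 + 10*(-3)) = 28100 - 7439789/(438*(7744 - 30)) = 28100 - 7439789/438/7714 = 28100 - 7439789/438*1/7714 = 28100 - 1062827/482676 = 13562132773/482676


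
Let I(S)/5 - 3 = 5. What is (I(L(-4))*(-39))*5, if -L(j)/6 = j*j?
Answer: -7800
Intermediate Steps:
L(j) = -6*j² (L(j) = -6*j*j = -6*j²)
I(S) = 40 (I(S) = 15 + 5*5 = 15 + 25 = 40)
(I(L(-4))*(-39))*5 = (40*(-39))*5 = -1560*5 = -7800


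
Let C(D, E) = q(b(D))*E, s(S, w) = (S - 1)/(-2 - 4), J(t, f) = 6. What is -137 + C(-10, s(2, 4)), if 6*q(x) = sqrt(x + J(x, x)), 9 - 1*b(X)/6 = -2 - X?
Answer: -137 - sqrt(3)/18 ≈ -137.10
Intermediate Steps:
s(S, w) = 1/6 - S/6 (s(S, w) = (-1 + S)/(-6) = (-1 + S)*(-1/6) = 1/6 - S/6)
b(X) = 66 + 6*X (b(X) = 54 - 6*(-2 - X) = 54 + (12 + 6*X) = 66 + 6*X)
q(x) = sqrt(6 + x)/6 (q(x) = sqrt(x + 6)/6 = sqrt(6 + x)/6)
C(D, E) = E*sqrt(72 + 6*D)/6 (C(D, E) = (sqrt(6 + (66 + 6*D))/6)*E = (sqrt(72 + 6*D)/6)*E = E*sqrt(72 + 6*D)/6)
-137 + C(-10, s(2, 4)) = -137 + (1/6 - 1/6*2)*sqrt(72 + 6*(-10))/6 = -137 + (1/6 - 1/3)*sqrt(72 - 60)/6 = -137 + (1/6)*(-1/6)*sqrt(12) = -137 + (1/6)*(-1/6)*(2*sqrt(3)) = -137 - sqrt(3)/18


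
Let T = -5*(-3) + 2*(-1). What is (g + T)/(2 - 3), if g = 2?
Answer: -15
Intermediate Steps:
T = 13 (T = 15 - 2 = 13)
(g + T)/(2 - 3) = (2 + 13)/(2 - 3) = 15/(-1) = -1*15 = -15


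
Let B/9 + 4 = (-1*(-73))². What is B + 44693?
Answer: 92618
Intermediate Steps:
B = 47925 (B = -36 + 9*(-1*(-73))² = -36 + 9*73² = -36 + 9*5329 = -36 + 47961 = 47925)
B + 44693 = 47925 + 44693 = 92618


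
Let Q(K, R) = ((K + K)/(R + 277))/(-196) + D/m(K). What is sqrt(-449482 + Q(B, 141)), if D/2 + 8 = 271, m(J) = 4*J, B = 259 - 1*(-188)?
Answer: 13*I*sqrt(4549765530759933)/1307922 ≈ 670.43*I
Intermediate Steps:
B = 447 (B = 259 + 188 = 447)
D = 526 (D = -16 + 2*271 = -16 + 542 = 526)
Q(K, R) = 263/(2*K) - K/(98*(277 + R)) (Q(K, R) = ((K + K)/(R + 277))/(-196) + 526/((4*K)) = ((2*K)/(277 + R))*(-1/196) + 526*(1/(4*K)) = (2*K/(277 + R))*(-1/196) + 263/(2*K) = -K/(98*(277 + R)) + 263/(2*K) = 263/(2*K) - K/(98*(277 + R)))
sqrt(-449482 + Q(B, 141)) = sqrt(-449482 + (1/98)*(3569699 - 1*447**2 + 12887*141)/(447*(277 + 141))) = sqrt(-449482 + (1/98)*(1/447)*(3569699 - 1*199809 + 1817067)/418) = sqrt(-449482 + (1/98)*(1/447)*(1/418)*(3569699 - 199809 + 1817067)) = sqrt(-449482 + (1/98)*(1/447)*(1/418)*5186957) = sqrt(-449482 + 5186957/18310908) = sqrt(-8230418362699/18310908) = 13*I*sqrt(4549765530759933)/1307922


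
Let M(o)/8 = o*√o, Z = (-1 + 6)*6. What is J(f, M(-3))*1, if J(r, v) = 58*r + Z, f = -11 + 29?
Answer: 1074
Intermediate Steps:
Z = 30 (Z = 5*6 = 30)
M(o) = 8*o^(3/2) (M(o) = 8*(o*√o) = 8*o^(3/2))
f = 18
J(r, v) = 30 + 58*r (J(r, v) = 58*r + 30 = 30 + 58*r)
J(f, M(-3))*1 = (30 + 58*18)*1 = (30 + 1044)*1 = 1074*1 = 1074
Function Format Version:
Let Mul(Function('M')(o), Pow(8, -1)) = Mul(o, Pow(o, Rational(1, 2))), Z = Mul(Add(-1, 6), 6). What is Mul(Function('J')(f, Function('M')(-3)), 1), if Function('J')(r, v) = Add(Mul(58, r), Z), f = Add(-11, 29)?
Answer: 1074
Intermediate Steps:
Z = 30 (Z = Mul(5, 6) = 30)
Function('M')(o) = Mul(8, Pow(o, Rational(3, 2))) (Function('M')(o) = Mul(8, Mul(o, Pow(o, Rational(1, 2)))) = Mul(8, Pow(o, Rational(3, 2))))
f = 18
Function('J')(r, v) = Add(30, Mul(58, r)) (Function('J')(r, v) = Add(Mul(58, r), 30) = Add(30, Mul(58, r)))
Mul(Function('J')(f, Function('M')(-3)), 1) = Mul(Add(30, Mul(58, 18)), 1) = Mul(Add(30, 1044), 1) = Mul(1074, 1) = 1074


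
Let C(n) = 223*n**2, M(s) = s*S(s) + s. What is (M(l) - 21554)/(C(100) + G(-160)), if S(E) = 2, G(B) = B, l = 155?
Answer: -21089/2229840 ≈ -0.0094576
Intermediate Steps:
M(s) = 3*s (M(s) = s*2 + s = 2*s + s = 3*s)
(M(l) - 21554)/(C(100) + G(-160)) = (3*155 - 21554)/(223*100**2 - 160) = (465 - 21554)/(223*10000 - 160) = -21089/(2230000 - 160) = -21089/2229840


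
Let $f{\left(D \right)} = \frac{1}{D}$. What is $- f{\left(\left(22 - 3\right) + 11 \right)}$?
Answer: $- \frac{1}{30} \approx -0.033333$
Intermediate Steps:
$- f{\left(\left(22 - 3\right) + 11 \right)} = - \frac{1}{\left(22 - 3\right) + 11} = - \frac{1}{19 + 11} = - \frac{1}{30}$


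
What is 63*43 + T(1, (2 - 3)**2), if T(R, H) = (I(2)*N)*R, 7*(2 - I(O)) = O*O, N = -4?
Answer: 18923/7 ≈ 2703.3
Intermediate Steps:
I(O) = 2 - O**2/7 (I(O) = 2 - O*O/7 = 2 - O**2/7)
T(R, H) = -40*R/7 (T(R, H) = ((2 - 1/7*2**2)*(-4))*R = ((2 - 1/7*4)*(-4))*R = ((2 - 4/7)*(-4))*R = ((10/7)*(-4))*R = -40*R/7)
63*43 + T(1, (2 - 3)**2) = 63*43 - 40/7*1 = 2709 - 40/7 = 18923/7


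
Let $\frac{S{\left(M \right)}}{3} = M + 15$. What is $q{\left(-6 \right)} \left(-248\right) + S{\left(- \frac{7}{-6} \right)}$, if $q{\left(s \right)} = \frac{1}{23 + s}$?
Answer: $\frac{1153}{34} \approx 33.912$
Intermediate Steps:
$S{\left(M \right)} = 45 + 3 M$ ($S{\left(M \right)} = 3 \left(M + 15\right) = 3 \left(15 + M\right) = 45 + 3 M$)
$q{\left(-6 \right)} \left(-248\right) + S{\left(- \frac{7}{-6} \right)} = \frac{1}{23 - 6} \left(-248\right) + \left(45 + 3 \left(- \frac{7}{-6}\right)\right) = \frac{1}{17} \left(-248\right) + \left(45 + 3 \left(\left(-7\right) \left(- \frac{1}{6}\right)\right)\right) = \frac{1}{17} \left(-248\right) + \left(45 + 3 \cdot \frac{7}{6}\right) = - \frac{248}{17} + \left(45 + \frac{7}{2}\right) = - \frac{248}{17} + \frac{97}{2} = \frac{1153}{34}$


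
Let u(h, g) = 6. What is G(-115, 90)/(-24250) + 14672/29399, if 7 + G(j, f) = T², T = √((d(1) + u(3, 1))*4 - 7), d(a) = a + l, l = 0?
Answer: 177692207/356462875 ≈ 0.49849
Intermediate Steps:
d(a) = a (d(a) = a + 0 = a)
T = √21 (T = √((1 + 6)*4 - 7) = √(7*4 - 7) = √(28 - 7) = √21 ≈ 4.5826)
G(j, f) = 14 (G(j, f) = -7 + (√21)² = -7 + 21 = 14)
G(-115, 90)/(-24250) + 14672/29399 = 14/(-24250) + 14672/29399 = 14*(-1/24250) + 14672*(1/29399) = -7/12125 + 14672/29399 = 177692207/356462875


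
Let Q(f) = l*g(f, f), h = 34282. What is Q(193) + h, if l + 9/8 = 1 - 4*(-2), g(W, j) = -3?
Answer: 274067/8 ≈ 34258.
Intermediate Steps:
l = 63/8 (l = -9/8 + (1 - 4*(-2)) = -9/8 + (1 + 8) = -9/8 + 9 = 63/8 ≈ 7.8750)
Q(f) = -189/8 (Q(f) = (63/8)*(-3) = -189/8)
Q(193) + h = -189/8 + 34282 = 274067/8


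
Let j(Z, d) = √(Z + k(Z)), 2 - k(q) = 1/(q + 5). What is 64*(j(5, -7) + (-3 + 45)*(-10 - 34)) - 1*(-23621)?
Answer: -94651 + 32*√690/5 ≈ -94483.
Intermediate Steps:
k(q) = 2 - 1/(5 + q) (k(q) = 2 - 1/(q + 5) = 2 - 1/(5 + q))
j(Z, d) = √(Z + (9 + 2*Z)/(5 + Z))
64*(j(5, -7) + (-3 + 45)*(-10 - 34)) - 1*(-23621) = 64*(√((9 + 5² + 7*5)/(5 + 5)) + (-3 + 45)*(-10 - 34)) - 1*(-23621) = 64*(√((9 + 25 + 35)/10) + 42*(-44)) + 23621 = 64*(√((⅒)*69) - 1848) + 23621 = 64*(√(69/10) - 1848) + 23621 = 64*(√690/10 - 1848) + 23621 = 64*(-1848 + √690/10) + 23621 = (-118272 + 32*√690/5) + 23621 = -94651 + 32*√690/5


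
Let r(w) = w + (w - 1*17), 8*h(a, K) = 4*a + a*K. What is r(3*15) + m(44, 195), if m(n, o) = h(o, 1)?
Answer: 1559/8 ≈ 194.88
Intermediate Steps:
h(a, K) = a/2 + K*a/8 (h(a, K) = (4*a + a*K)/8 = (4*a + K*a)/8 = a/2 + K*a/8)
m(n, o) = 5*o/8 (m(n, o) = o*(4 + 1)/8 = (⅛)*o*5 = 5*o/8)
r(w) = -17 + 2*w (r(w) = w + (w - 17) = w + (-17 + w) = -17 + 2*w)
r(3*15) + m(44, 195) = (-17 + 2*(3*15)) + (5/8)*195 = (-17 + 2*45) + 975/8 = (-17 + 90) + 975/8 = 73 + 975/8 = 1559/8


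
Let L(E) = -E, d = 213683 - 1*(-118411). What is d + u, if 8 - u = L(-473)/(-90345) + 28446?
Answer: 27433801793/90345 ≈ 3.0366e+5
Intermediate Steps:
d = 332094 (d = 213683 + 118411 = 332094)
u = -2569230637/90345 (u = 8 - (-1*(-473)/(-90345) + 28446) = 8 - (473*(-1/90345) + 28446) = 8 - (-473/90345 + 28446) = 8 - 1*2569953397/90345 = 8 - 2569953397/90345 = -2569230637/90345 ≈ -28438.)
d + u = 332094 - 2569230637/90345 = 27433801793/90345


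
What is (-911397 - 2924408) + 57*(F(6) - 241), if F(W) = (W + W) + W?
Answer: -3848516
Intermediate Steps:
F(W) = 3*W (F(W) = 2*W + W = 3*W)
(-911397 - 2924408) + 57*(F(6) - 241) = (-911397 - 2924408) + 57*(3*6 - 241) = -3835805 + 57*(18 - 241) = -3835805 + 57*(-223) = -3835805 - 12711 = -3848516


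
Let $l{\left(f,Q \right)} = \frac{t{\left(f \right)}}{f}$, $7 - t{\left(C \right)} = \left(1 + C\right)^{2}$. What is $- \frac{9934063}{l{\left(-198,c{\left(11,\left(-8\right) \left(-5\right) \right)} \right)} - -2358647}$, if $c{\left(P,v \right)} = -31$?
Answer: $- \frac{327824079}{77841818} \approx -4.2114$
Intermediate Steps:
$t{\left(C \right)} = 7 - \left(1 + C\right)^{2}$
$l{\left(f,Q \right)} = \frac{7 - \left(1 + f\right)^{2}}{f}$
$- \frac{9934063}{l{\left(-198,c{\left(11,\left(-8\right) \left(-5\right) \right)} \right)} - -2358647} = - \frac{9934063}{\frac{7 - \left(1 - 198\right)^{2}}{-198} - -2358647} = - \frac{9934063}{- \frac{7 - \left(-197\right)^{2}}{198} + 2358647} = - \frac{9934063}{- \frac{7 - 38809}{198} + 2358647} = - \frac{9934063}{\left(- \frac{1}{198}\right) \left(-38802\right) + 2358647} = - \frac{9934063}{\frac{6467}{33} + 2358647} = - \frac{9934063}{\frac{77841818}{33}} = \left(-9934063\right) \frac{33}{77841818} = - \frac{327824079}{77841818}$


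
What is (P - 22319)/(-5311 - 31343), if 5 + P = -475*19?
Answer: 31349/36654 ≈ 0.85527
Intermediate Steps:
P = -9030 (P = -5 - 475*19 = -5 - 9025 = -9030)
(P - 22319)/(-5311 - 31343) = (-9030 - 22319)/(-5311 - 31343) = -31349/(-36654) = -31349*(-1/36654) = 31349/36654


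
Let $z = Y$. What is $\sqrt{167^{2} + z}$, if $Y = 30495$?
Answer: $4 \sqrt{3649} \approx 241.63$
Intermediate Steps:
$z = 30495$
$\sqrt{167^{2} + z} = \sqrt{167^{2} + 30495} = \sqrt{27889 + 30495} = \sqrt{58384} = 4 \sqrt{3649}$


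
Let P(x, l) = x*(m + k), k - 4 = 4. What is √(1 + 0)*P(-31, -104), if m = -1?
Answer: -217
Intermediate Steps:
k = 8 (k = 4 + 4 = 8)
P(x, l) = 7*x (P(x, l) = x*(-1 + 8) = x*7 = 7*x)
√(1 + 0)*P(-31, -104) = √(1 + 0)*(7*(-31)) = √1*(-217) = 1*(-217) = -217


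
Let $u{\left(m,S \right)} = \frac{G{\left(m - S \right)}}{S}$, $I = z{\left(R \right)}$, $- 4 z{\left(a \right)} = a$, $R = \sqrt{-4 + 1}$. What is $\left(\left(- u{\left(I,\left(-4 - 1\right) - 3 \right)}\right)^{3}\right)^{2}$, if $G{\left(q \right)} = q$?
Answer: $\frac{\left(32 - i \sqrt{3}\right)^{6}}{1073741824} \approx 0.95618 - 0.32159 i$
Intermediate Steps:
$R = i \sqrt{3}$ ($R = \sqrt{-3} = i \sqrt{3} \approx 1.732 i$)
$z{\left(a \right)} = - \frac{a}{4}$
$I = - \frac{i \sqrt{3}}{4} \approx - 0.43301 i$
$u{\left(m,S \right)} = \frac{m - S}{S}$
$\left(\left(- u{\left(I,\left(-4 - 1\right) - 3 \right)}\right)^{3}\right)^{2} = \left(\left(- \frac{- \frac{i \sqrt{3}}{4} - \left(\left(-4 - 1\right) - 3\right)}{\left(-4 - 1\right) - 3}\right)^{3}\right)^{2} = \left(\left(- \frac{- \frac{i \sqrt{3}}{4} - \left(-5 - 3\right)}{-5 - 3}\right)^{3}\right)^{2} = \left(\left(- \frac{- \frac{i \sqrt{3}}{4} - -8}{-8}\right)^{3}\right)^{2} = \left(\left(- \frac{\left(-1\right) \left(- \frac{i \sqrt{3}}{4} + 8\right)}{8}\right)^{3}\right)^{2} = \left(\left(- \frac{\left(-1\right) \left(8 - \frac{i \sqrt{3}}{4}\right)}{8}\right)^{3}\right)^{2} = \left(\left(- (-1 + \frac{i \sqrt{3}}{32})\right)^{3}\right)^{2} = \left(\left(1 - \frac{i \sqrt{3}}{32}\right)^{3}\right)^{2} = \left(1 - \frac{i \sqrt{3}}{32}\right)^{6}$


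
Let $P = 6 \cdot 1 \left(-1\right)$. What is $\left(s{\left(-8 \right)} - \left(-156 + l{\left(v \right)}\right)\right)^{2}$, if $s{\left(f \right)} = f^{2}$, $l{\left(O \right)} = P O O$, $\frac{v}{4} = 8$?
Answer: $40500496$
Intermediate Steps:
$v = 32$ ($v = 4 \cdot 8 = 32$)
$P = -6$ ($P = 6 \left(-1\right) = -6$)
$l{\left(O \right)} = - 6 O^{2}$ ($l{\left(O \right)} = - 6 O O = - 6 O^{2}$)
$\left(s{\left(-8 \right)} - \left(-156 + l{\left(v \right)}\right)\right)^{2} = \left(\left(-8\right)^{2} - \left(-156 - 6 \cdot 32^{2}\right)\right)^{2} = \left(64 - \left(-156 - 6144\right)\right)^{2} = \left(64 + \left(156 - -6144\right)\right)^{2} = \left(64 + \left(156 + 6144\right)\right)^{2} = \left(64 + 6300\right)^{2} = 6364^{2} = 40500496$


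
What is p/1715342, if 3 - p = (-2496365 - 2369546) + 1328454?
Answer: 1768730/857671 ≈ 2.0622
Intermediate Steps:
p = 3537460 (p = 3 - ((-2496365 - 2369546) + 1328454) = 3 - (-4865911 + 1328454) = 3 - 1*(-3537457) = 3 + 3537457 = 3537460)
p/1715342 = 3537460/1715342 = 3537460*(1/1715342) = 1768730/857671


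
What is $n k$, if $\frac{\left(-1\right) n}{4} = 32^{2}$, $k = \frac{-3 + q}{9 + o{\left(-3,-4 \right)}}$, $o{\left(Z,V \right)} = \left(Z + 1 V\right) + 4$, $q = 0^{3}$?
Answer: $2048$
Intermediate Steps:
$q = 0$
$o{\left(Z,V \right)} = 4 + V + Z$ ($o{\left(Z,V \right)} = \left(Z + V\right) + 4 = \left(V + Z\right) + 4 = 4 + V + Z$)
$k = - \frac{1}{2}$ ($k = \frac{-3 + 0}{9 - 3} = - \frac{3}{9 - 3} = - \frac{3}{6} = \left(-3\right) \frac{1}{6} = - \frac{1}{2} \approx -0.5$)
$n = -4096$ ($n = - 4 \cdot 32^{2} = \left(-4\right) 1024 = -4096$)
$n k = \left(-4096\right) \left(- \frac{1}{2}\right) = 2048$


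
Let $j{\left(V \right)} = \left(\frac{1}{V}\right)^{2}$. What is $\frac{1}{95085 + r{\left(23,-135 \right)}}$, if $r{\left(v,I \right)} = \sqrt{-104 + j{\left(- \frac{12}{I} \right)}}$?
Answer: $\frac{4}{380359} \approx 1.0516 \cdot 10^{-5}$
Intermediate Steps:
$j{\left(V \right)} = \frac{1}{V^{2}}$
$r{\left(v,I \right)} = \sqrt{-104 + \frac{I^{2}}{144}}$ ($r{\left(v,I \right)} = \sqrt{-104 + \frac{1}{144 \frac{1}{I^{2}}}} = \sqrt{-104 + \frac{I^{2}}{144}}$)
$\frac{1}{95085 + r{\left(23,-135 \right)}} = \frac{1}{95085 + \frac{\sqrt{-14976 + \left(-135\right)^{2}}}{12}} = \frac{1}{95085 + \frac{\sqrt{-14976 + 18225}}{12}} = \frac{1}{95085 + \frac{\sqrt{3249}}{12}} = \frac{1}{95085 + \frac{1}{12} \cdot 57} = \frac{1}{95085 + \frac{19}{4}} = \frac{1}{\frac{380359}{4}} = \frac{4}{380359}$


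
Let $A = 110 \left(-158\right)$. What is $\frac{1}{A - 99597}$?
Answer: $- \frac{1}{116977} \approx -8.5487 \cdot 10^{-6}$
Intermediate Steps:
$A = -17380$
$\frac{1}{A - 99597} = \frac{1}{-17380 - 99597} = \frac{1}{-116977} = - \frac{1}{116977}$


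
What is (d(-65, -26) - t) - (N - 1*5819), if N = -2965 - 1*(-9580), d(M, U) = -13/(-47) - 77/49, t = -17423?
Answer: 5469857/329 ≈ 16626.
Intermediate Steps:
d(M, U) = -426/329 (d(M, U) = -13*(-1/47) - 77*1/49 = 13/47 - 11/7 = -426/329)
N = 6615 (N = -2965 + 9580 = 6615)
(d(-65, -26) - t) - (N - 1*5819) = (-426/329 - 1*(-17423)) - (6615 - 1*5819) = (-426/329 + 17423) - (6615 - 5819) = 5731741/329 - 1*796 = 5731741/329 - 796 = 5469857/329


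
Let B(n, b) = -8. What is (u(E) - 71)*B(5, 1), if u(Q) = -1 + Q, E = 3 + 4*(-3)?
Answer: 648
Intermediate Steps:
E = -9 (E = 3 - 12 = -9)
(u(E) - 71)*B(5, 1) = ((-1 - 9) - 71)*(-8) = (-10 - 71)*(-8) = -81*(-8) = 648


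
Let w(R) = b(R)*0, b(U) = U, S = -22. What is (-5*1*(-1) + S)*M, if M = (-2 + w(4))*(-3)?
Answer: -102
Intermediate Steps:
w(R) = 0 (w(R) = R*0 = 0)
M = 6 (M = (-2 + 0)*(-3) = -2*(-3) = 6)
(-5*1*(-1) + S)*M = (-5*1*(-1) - 22)*6 = (-5*(-1) - 22)*6 = (5 - 22)*6 = -17*6 = -102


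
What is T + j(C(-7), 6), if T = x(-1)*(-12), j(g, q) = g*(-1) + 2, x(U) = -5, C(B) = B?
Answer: 69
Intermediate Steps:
j(g, q) = 2 - g (j(g, q) = -g + 2 = 2 - g)
T = 60 (T = -5*(-12) = 60)
T + j(C(-7), 6) = 60 + (2 - 1*(-7)) = 60 + (2 + 7) = 60 + 9 = 69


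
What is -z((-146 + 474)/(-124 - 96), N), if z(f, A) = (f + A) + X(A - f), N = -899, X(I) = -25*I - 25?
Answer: -1183173/55 ≈ -21512.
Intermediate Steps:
X(I) = -25 - 25*I
z(f, A) = -25 - 24*A + 26*f (z(f, A) = (f + A) + (-25 - 25*(A - f)) = (A + f) + (-25 + (-25*A + 25*f)) = (A + f) + (-25 - 25*A + 25*f) = -25 - 24*A + 26*f)
-z((-146 + 474)/(-124 - 96), N) = -(-25 - 24*(-899) + 26*((-146 + 474)/(-124 - 96))) = -(-25 + 21576 + 26*(328/(-220))) = -(-25 + 21576 + 26*(328*(-1/220))) = -(-25 + 21576 + 26*(-82/55)) = -(-25 + 21576 - 2132/55) = -1*1183173/55 = -1183173/55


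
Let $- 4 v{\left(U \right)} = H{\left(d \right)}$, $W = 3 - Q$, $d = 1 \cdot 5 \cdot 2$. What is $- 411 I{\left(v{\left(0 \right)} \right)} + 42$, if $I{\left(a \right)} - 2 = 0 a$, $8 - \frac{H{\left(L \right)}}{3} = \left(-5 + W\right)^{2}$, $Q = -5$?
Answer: $-780$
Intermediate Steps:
$d = 10$ ($d = 5 \cdot 2 = 10$)
$W = 8$ ($W = 3 - -5 = 3 + 5 = 8$)
$H{\left(L \right)} = -3$ ($H{\left(L \right)} = 24 - 3 \left(-5 + 8\right)^{2} = 24 - 3 \cdot 3^{2} = 24 - 27 = -3$)
$v{\left(U \right)} = \frac{3}{4}$ ($v{\left(U \right)} = \left(- \frac{1}{4}\right) \left(-3\right) = \frac{3}{4}$)
$I{\left(a \right)} = 2$ ($I{\left(a \right)} = 2 + 0 a = 2 + 0 = 2$)
$- 411 I{\left(v{\left(0 \right)} \right)} + 42 = \left(-411\right) 2 + 42 = -822 + 42 = -780$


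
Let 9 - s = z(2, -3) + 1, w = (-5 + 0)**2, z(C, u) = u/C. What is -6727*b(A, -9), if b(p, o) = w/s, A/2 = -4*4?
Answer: -336350/19 ≈ -17703.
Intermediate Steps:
w = 25 (w = (-5)**2 = 25)
A = -32 (A = 2*(-4*4) = 2*(-2*8) = 2*(-16) = -32)
s = 19/2 (s = 9 - (-3/2 + 1) = 9 - 1*(-1/2) = 9 + 1/2 = 19/2 ≈ 9.5000)
b(p, o) = 50/19 (b(p, o) = 25/(19/2) = 25*(2/19) = 50/19)
-6727*b(A, -9) = -6727*50/19 = -336350/19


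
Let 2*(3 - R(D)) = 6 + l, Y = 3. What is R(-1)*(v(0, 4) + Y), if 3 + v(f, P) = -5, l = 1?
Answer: 5/2 ≈ 2.5000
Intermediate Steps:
v(f, P) = -8 (v(f, P) = -3 - 5 = -8)
R(D) = -½ (R(D) = 3 - (6 + 1)/2 = 3 - ½*7 = 3 - 7/2 = -½)
R(-1)*(v(0, 4) + Y) = -(-8 + 3)/2 = -½*(-5) = 5/2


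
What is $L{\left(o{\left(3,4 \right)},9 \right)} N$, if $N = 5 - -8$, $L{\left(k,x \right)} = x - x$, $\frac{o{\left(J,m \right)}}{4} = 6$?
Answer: $0$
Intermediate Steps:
$o{\left(J,m \right)} = 24$ ($o{\left(J,m \right)} = 4 \cdot 6 = 24$)
$L{\left(k,x \right)} = 0$
$N = 13$ ($N = 5 + 8 = 13$)
$L{\left(o{\left(3,4 \right)},9 \right)} N = 0 \cdot 13 = 0$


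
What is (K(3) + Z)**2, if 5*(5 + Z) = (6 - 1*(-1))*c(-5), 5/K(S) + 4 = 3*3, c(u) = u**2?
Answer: 961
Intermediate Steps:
K(S) = 1 (K(S) = 5/(-4 + 3*3) = 5/(-4 + 9) = 5/5 = 5*(1/5) = 1)
Z = 30 (Z = -5 + ((6 - 1*(-1))*(-5)**2)/5 = -5 + ((6 + 1)*25)/5 = -5 + (7*25)/5 = -5 + (1/5)*175 = -5 + 35 = 30)
(K(3) + Z)**2 = (1 + 30)**2 = 31**2 = 961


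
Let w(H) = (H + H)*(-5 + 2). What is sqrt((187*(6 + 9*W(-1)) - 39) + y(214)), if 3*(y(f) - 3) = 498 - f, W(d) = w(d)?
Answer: 2*sqrt(25377)/3 ≈ 106.20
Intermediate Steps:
w(H) = -6*H (w(H) = (2*H)*(-3) = -6*H)
W(d) = -6*d
y(f) = 169 - f/3 (y(f) = 3 + (498 - f)/3 = 3 + (166 - f/3) = 169 - f/3)
sqrt((187*(6 + 9*W(-1)) - 39) + y(214)) = sqrt((187*(6 + 9*(-6*(-1))) - 39) + (169 - 1/3*214)) = sqrt((187*(6 + 9*6) - 39) + (169 - 214/3)) = sqrt((187*(6 + 54) - 39) + 293/3) = sqrt((187*60 - 39) + 293/3) = sqrt((11220 - 39) + 293/3) = sqrt(11181 + 293/3) = sqrt(33836/3) = 2*sqrt(25377)/3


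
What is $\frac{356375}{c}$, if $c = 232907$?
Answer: $\frac{356375}{232907} \approx 1.5301$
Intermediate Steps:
$\frac{356375}{c} = \frac{356375}{232907}$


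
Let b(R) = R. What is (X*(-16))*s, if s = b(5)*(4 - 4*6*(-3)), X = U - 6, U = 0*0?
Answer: 36480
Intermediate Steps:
U = 0
X = -6 (X = 0 - 6 = -6)
s = 380 (s = 5*(4 - 4*6*(-3)) = 5*(4 - 24*(-3)) = 5*(4 + 72) = 5*76 = 380)
(X*(-16))*s = -6*(-16)*380 = 96*380 = 36480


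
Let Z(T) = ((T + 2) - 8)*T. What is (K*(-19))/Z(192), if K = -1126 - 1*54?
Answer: 5605/8928 ≈ 0.62780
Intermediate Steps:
K = -1180 (K = -1126 - 54 = -1180)
Z(T) = T*(-6 + T) (Z(T) = ((2 + T) - 8)*T = (-6 + T)*T = T*(-6 + T))
(K*(-19))/Z(192) = (-1180*(-19))/((192*(-6 + 192))) = 22420/((192*186)) = 22420/35712 = 22420*(1/35712) = 5605/8928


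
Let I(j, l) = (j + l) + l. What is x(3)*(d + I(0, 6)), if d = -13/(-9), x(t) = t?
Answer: 121/3 ≈ 40.333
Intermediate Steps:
I(j, l) = j + 2*l
d = 13/9 (d = -13*(-⅑) = 13/9 ≈ 1.4444)
x(3)*(d + I(0, 6)) = 3*(13/9 + (0 + 2*6)) = 3*(13/9 + (0 + 12)) = 3*(13/9 + 12) = 3*(121/9) = 121/3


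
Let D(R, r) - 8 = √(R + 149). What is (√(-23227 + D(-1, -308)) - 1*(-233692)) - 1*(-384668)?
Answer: 618360 + √(-23219 + 2*√37) ≈ 6.1836e+5 + 152.34*I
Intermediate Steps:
D(R, r) = 8 + √(149 + R) (D(R, r) = 8 + √(R + 149) = 8 + √(149 + R))
(√(-23227 + D(-1, -308)) - 1*(-233692)) - 1*(-384668) = (√(-23227 + (8 + √(149 - 1))) - 1*(-233692)) - 1*(-384668) = (√(-23227 + (8 + √148)) + 233692) + 384668 = (√(-23227 + (8 + 2*√37)) + 233692) + 384668 = (√(-23219 + 2*√37) + 233692) + 384668 = (233692 + √(-23219 + 2*√37)) + 384668 = 618360 + √(-23219 + 2*√37)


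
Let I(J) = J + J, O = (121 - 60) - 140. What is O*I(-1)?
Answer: 158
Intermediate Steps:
O = -79 (O = 61 - 140 = -79)
I(J) = 2*J
O*I(-1) = -158*(-1) = -79*(-2) = 158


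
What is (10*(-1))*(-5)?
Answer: 50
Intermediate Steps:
(10*(-1))*(-5) = -10*(-5) = 50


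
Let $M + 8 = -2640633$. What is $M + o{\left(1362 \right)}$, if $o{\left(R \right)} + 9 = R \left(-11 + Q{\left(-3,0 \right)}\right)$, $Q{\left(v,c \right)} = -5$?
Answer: $-2662442$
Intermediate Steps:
$M = -2640641$ ($M = -8 - 2640633 = -2640641$)
$o{\left(R \right)} = -9 - 16 R$ ($o{\left(R \right)} = -9 + R \left(-11 - 5\right) = -9 + R \left(-16\right) = -9 - 16 R$)
$M + o{\left(1362 \right)} = -2640641 - 21801 = -2662442$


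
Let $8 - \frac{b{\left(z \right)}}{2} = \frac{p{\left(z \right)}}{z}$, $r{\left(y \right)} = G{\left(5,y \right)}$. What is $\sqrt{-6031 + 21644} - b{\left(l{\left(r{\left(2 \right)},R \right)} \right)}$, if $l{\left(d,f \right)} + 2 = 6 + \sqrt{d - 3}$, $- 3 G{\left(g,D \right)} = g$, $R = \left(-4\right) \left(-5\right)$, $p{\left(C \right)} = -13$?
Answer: $- \frac{652}{31} + \sqrt{15613} + \frac{13 i \sqrt{42}}{31} \approx 103.92 + 2.7177 i$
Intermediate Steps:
$R = 20$
$G{\left(g,D \right)} = - \frac{g}{3}$
$r{\left(y \right)} = - \frac{5}{3}$ ($r{\left(y \right)} = \left(- \frac{1}{3}\right) 5 = - \frac{5}{3}$)
$l{\left(d,f \right)} = 4 + \sqrt{-3 + d}$ ($l{\left(d,f \right)} = -2 + \left(6 + \sqrt{d - 3}\right) = -2 + \left(6 + \sqrt{-3 + d}\right) = 4 + \sqrt{-3 + d}$)
$b{\left(z \right)} = 16 + \frac{26}{z}$ ($b{\left(z \right)} = 16 - 2 \left(- \frac{13}{z}\right) = 16 + \frac{26}{z}$)
$\sqrt{-6031 + 21644} - b{\left(l{\left(r{\left(2 \right)},R \right)} \right)} = \sqrt{-6031 + 21644} - \left(16 + \frac{26}{4 + \sqrt{-3 - \frac{5}{3}}}\right) = \sqrt{15613} - \left(16 + \frac{26}{4 + \sqrt{- \frac{14}{3}}}\right) = \sqrt{15613} - \left(16 + \frac{26}{4 + \frac{i \sqrt{42}}{3}}\right) = -16 + \sqrt{15613} - \frac{26}{4 + \frac{i \sqrt{42}}{3}}$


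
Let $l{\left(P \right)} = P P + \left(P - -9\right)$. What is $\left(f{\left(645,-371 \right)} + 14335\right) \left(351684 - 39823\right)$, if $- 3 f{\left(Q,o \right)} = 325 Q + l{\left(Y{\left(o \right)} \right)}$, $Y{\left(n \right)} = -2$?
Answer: $- \frac{51965710291}{3} \approx -1.7322 \cdot 10^{10}$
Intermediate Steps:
$l{\left(P \right)} = 9 + P + P^{2}$ ($l{\left(P \right)} = P^{2} + \left(P + 9\right) = P^{2} + \left(9 + P\right) = 9 + P + P^{2}$)
$f{\left(Q,o \right)} = - \frac{11}{3} - \frac{325 Q}{3}$ ($f{\left(Q,o \right)} = - \frac{325 Q + \left(9 - 2 + \left(-2\right)^{2}\right)}{3} = - \frac{325 Q + \left(9 - 2 + 4\right)}{3} = - \frac{325 Q + 11}{3} = - \frac{11 + 325 Q}{3} = - \frac{11}{3} - \frac{325 Q}{3}$)
$\left(f{\left(645,-371 \right)} + 14335\right) \left(351684 - 39823\right) = \left(\left(- \frac{11}{3} - 69875\right) + 14335\right) \left(351684 - 39823\right) = \left(\left(- \frac{11}{3} - 69875\right) + 14335\right) 311861 = \left(- \frac{209636}{3} + 14335\right) 311861 = \left(- \frac{166631}{3}\right) 311861 = - \frac{51965710291}{3}$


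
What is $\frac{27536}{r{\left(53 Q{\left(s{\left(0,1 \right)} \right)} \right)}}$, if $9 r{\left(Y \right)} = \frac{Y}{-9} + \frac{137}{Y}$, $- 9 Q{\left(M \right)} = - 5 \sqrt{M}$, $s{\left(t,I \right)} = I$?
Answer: $\frac{332471385}{1853} \approx 1.7942 \cdot 10^{5}$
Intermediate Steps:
$Q{\left(M \right)} = \frac{5 \sqrt{M}}{9}$ ($Q{\left(M \right)} = - \frac{\left(-5\right) \sqrt{M}}{9} = \frac{5 \sqrt{M}}{9}$)
$r{\left(Y \right)} = - \frac{Y}{81} + \frac{137}{9 Y}$ ($r{\left(Y \right)} = \frac{\frac{Y}{-9} + \frac{137}{Y}}{9} = \frac{Y \left(- \frac{1}{9}\right) + \frac{137}{Y}}{9} = \frac{- \frac{Y}{9} + \frac{137}{Y}}{9} = \frac{\frac{137}{Y} - \frac{Y}{9}}{9} = - \frac{Y}{81} + \frac{137}{9 Y}$)
$\frac{27536}{r{\left(53 Q{\left(s{\left(0,1 \right)} \right)} \right)}} = \frac{27536}{\frac{1}{81} \frac{1}{53 \frac{5 \sqrt{1}}{9}} \left(1233 - \left(53 \frac{5 \sqrt{1}}{9}\right)^{2}\right)} = \frac{27536}{\frac{1}{81} \frac{1}{53 \cdot \frac{5}{9} \cdot 1} \left(1233 - \left(53 \cdot \frac{5}{9} \cdot 1\right)^{2}\right)} = \frac{27536}{\frac{1}{81} \frac{1}{53 \cdot \frac{5}{9}} \left(1233 - \left(53 \cdot \frac{5}{9}\right)^{2}\right)} = \frac{27536}{\frac{1}{81} \frac{1}{\frac{265}{9}} \left(1233 - \left(\frac{265}{9}\right)^{2}\right)} = \frac{27536}{\frac{1}{81} \cdot \frac{9}{265} \left(1233 - \frac{70225}{81}\right)} = \frac{27536}{\frac{1}{81} \cdot \frac{9}{265} \cdot \frac{29648}{81}} = \frac{27536}{\frac{29648}{193185}} = 27536 \cdot \frac{193185}{29648} = \frac{332471385}{1853}$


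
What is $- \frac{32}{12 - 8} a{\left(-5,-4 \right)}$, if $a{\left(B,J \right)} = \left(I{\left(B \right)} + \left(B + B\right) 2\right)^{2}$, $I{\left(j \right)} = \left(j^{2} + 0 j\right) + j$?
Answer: $0$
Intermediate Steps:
$I{\left(j \right)} = j + j^{2}$ ($I{\left(j \right)} = \left(j^{2} + 0\right) + j = j^{2} + j = j + j^{2}$)
$a{\left(B,J \right)} = \left(4 B + B \left(1 + B\right)\right)^{2}$ ($a{\left(B,J \right)} = \left(B \left(1 + B\right) + \left(B + B\right) 2\right)^{2} = \left(B \left(1 + B\right) + 2 B 2\right)^{2} = \left(B \left(1 + B\right) + 4 B\right)^{2} = \left(4 B + B \left(1 + B\right)\right)^{2}$)
$- \frac{32}{12 - 8} a{\left(-5,-4 \right)} = - \frac{32}{12 - 8} \left(-5\right)^{2} \left(5 - 5\right)^{2} = - \frac{32}{4} \cdot 25 \cdot 0^{2} = \left(-32\right) \frac{1}{4} \cdot 25 \cdot 0 = \left(-8\right) 0 = 0$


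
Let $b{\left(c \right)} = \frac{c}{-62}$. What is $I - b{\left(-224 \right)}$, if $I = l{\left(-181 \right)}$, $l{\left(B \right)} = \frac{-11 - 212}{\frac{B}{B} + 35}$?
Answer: $- \frac{10945}{1116} \approx -9.8073$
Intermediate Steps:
$l{\left(B \right)} = - \frac{223}{36}$ ($l{\left(B \right)} = - \frac{223}{1 + 35} = - \frac{223}{36}$)
$b{\left(c \right)} = - \frac{c}{62}$ ($b{\left(c \right)} = c \left(- \frac{1}{62}\right) = - \frac{c}{62}$)
$I = - \frac{223}{36} \approx -6.1944$
$I - b{\left(-224 \right)} = - \frac{223}{36} - \left(- \frac{1}{62}\right) \left(-224\right) = - \frac{223}{36} - \frac{112}{31} = - \frac{10945}{1116}$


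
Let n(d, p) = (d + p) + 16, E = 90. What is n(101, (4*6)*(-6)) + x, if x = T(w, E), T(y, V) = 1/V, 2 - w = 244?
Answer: -2429/90 ≈ -26.989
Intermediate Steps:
w = -242 (w = 2 - 1*244 = 2 - 244 = -242)
n(d, p) = 16 + d + p
x = 1/90 ≈ 0.011111
n(101, (4*6)*(-6)) + x = (16 + 101 + (4*6)*(-6)) + 1/90 = (16 + 101 + 24*(-6)) + 1/90 = (16 + 101 - 144) + 1/90 = -27 + 1/90 = -2429/90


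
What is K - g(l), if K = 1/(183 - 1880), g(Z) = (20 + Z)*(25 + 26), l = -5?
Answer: -1298206/1697 ≈ -765.00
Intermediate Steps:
g(Z) = 1020 + 51*Z (g(Z) = (20 + Z)*51 = 1020 + 51*Z)
K = -1/1697 (K = 1/(-1697) = -1/1697 ≈ -0.00058927)
K - g(l) = -1/1697 - (1020 + 51*(-5)) = -1/1697 - (1020 - 255) = -1/1697 - 1*765 = -1/1697 - 765 = -1298206/1697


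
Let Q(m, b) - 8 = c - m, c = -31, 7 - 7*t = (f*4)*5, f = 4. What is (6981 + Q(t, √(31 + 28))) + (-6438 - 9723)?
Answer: -64348/7 ≈ -9192.6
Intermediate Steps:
t = -73/7 (t = 1 - 4*4*5/7 = 1 - 16*5/7 = 1 - ⅐*80 = 1 - 80/7 = -73/7 ≈ -10.429)
Q(m, b) = -23 - m (Q(m, b) = 8 + (-31 - m) = -23 - m)
(6981 + Q(t, √(31 + 28))) + (-6438 - 9723) = (6981 + (-23 - 1*(-73/7))) + (-6438 - 9723) = (6981 + (-23 + 73/7)) - 16161 = (6981 - 88/7) - 16161 = 48779/7 - 16161 = -64348/7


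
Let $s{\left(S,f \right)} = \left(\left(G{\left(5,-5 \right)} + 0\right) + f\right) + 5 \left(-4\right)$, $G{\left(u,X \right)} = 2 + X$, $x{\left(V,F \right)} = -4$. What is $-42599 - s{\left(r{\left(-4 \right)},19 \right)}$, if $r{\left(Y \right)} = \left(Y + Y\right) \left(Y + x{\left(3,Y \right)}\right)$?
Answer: $-42595$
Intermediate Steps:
$r{\left(Y \right)} = 2 Y \left(-4 + Y\right)$ ($r{\left(Y \right)} = \left(Y + Y\right) \left(Y - 4\right) = 2 Y \left(-4 + Y\right)$)
$s{\left(S,f \right)} = -23 + f$ ($s{\left(S,f \right)} = \left(\left(\left(2 - 5\right) + 0\right) + f\right) + 5 \left(-4\right) = \left(\left(-3 + 0\right) + f\right) - 20 = \left(-3 + f\right) - 20 = -23 + f$)
$-42599 - s{\left(r{\left(-4 \right)},19 \right)} = -42599 - \left(-23 + 19\right) = -42599 - -4 = -42599 + 4 = -42595$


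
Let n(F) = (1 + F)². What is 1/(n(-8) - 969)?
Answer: -1/920 ≈ -0.0010870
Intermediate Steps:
1/(n(-8) - 969) = 1/((1 - 8)² - 969) = 1/((-7)² - 969) = 1/(49 - 969) = 1/(-920) = -1/920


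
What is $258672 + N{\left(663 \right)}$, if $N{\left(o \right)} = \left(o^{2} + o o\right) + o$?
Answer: $1138473$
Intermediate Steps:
$N{\left(o \right)} = o + 2 o^{2}$ ($N{\left(o \right)} = \left(o^{2} + o^{2}\right) + o = 2 o^{2} + o = o + 2 o^{2}$)
$258672 + N{\left(663 \right)} = 258672 + 663 \left(1 + 2 \cdot 663\right) = 258672 + 663 \left(1 + 1326\right) = 258672 + 663 \cdot 1327 = 258672 + 879801 = 1138473$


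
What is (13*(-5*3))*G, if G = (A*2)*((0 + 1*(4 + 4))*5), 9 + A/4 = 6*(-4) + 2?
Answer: 1934400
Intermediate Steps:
A = -124 (A = -36 + 4*(6*(-4) + 2) = -36 + 4*(-24 + 2) = -36 + 4*(-22) = -36 - 88 = -124)
G = -9920 (G = (-124*2)*((0 + 1*(4 + 4))*5) = -248*(0 + 1*8)*5 = -248*(0 + 8)*5 = -1984*5 = -248*40 = -9920)
(13*(-5*3))*G = (13*(-5*3))*(-9920) = (13*(-15))*(-9920) = -195*(-9920) = 1934400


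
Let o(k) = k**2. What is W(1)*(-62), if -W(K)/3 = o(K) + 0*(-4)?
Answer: 186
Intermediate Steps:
W(K) = -3*K**2 (W(K) = -3*(K**2 + 0*(-4)) = -3*(K**2 + 0) = -3*K**2)
W(1)*(-62) = -3*1**2*(-62) = -3*1*(-62) = -3*(-62) = 186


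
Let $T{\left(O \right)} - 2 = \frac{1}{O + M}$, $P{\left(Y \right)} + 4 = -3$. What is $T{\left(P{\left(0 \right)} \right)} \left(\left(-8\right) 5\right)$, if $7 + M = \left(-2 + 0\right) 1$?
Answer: $- \frac{155}{2} \approx -77.5$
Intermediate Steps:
$M = -9$ ($M = -7 + \left(-2 + 0\right) 1 = -7 - 2 = -9$)
$P{\left(Y \right)} = -7$ ($P{\left(Y \right)} = -4 - 3 = -7$)
$T{\left(O \right)} = 2 + \frac{1}{-9 + O}$ ($T{\left(O \right)} = 2 + \frac{1}{O - 9} = 2 + \frac{1}{-9 + O}$)
$T{\left(P{\left(0 \right)} \right)} \left(\left(-8\right) 5\right) = \frac{-17 + 2 \left(-7\right)}{-9 - 7} \left(\left(-8\right) 5\right) = \frac{-17 - 14}{-16} \left(-40\right) = \left(- \frac{1}{16}\right) \left(-31\right) \left(-40\right) = \frac{31}{16} \left(-40\right) = - \frac{155}{2}$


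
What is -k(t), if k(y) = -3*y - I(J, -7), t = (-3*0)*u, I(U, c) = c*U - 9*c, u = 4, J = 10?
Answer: -7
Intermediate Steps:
I(U, c) = -9*c + U*c (I(U, c) = U*c - 9*c = -9*c + U*c)
t = 0 (t = -3*0*4 = 0*4 = 0)
k(y) = 7 - 3*y (k(y) = -3*y - (-7)*(-9 + 10) = -3*y - (-7) = -3*y - 1*(-7) = -3*y + 7 = 7 - 3*y)
-k(t) = -(7 - 3*0) = -(7 + 0) = -1*7 = -7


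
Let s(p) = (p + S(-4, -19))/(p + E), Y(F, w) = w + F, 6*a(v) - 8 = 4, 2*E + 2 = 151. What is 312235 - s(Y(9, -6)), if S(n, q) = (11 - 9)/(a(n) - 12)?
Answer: 241982097/775 ≈ 3.1224e+5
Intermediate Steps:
E = 149/2 (E = -1 + (½)*151 = -1 + 151/2 = 149/2 ≈ 74.500)
a(v) = 2 (a(v) = 4/3 + (⅙)*4 = 4/3 + ⅔ = 2)
S(n, q) = -⅕ (S(n, q) = (11 - 9)/(2 - 12) = 2/(-10) = 2*(-⅒) = -⅕)
Y(F, w) = F + w
s(p) = (-⅕ + p)/(149/2 + p) (s(p) = (p - ⅕)/(p + 149/2) = (-⅕ + p)/(149/2 + p))
312235 - s(Y(9, -6)) = 312235 - 2*(-1 + 5*(9 - 6))/(5*(149 + 2*(9 - 6))) = 312235 - 2*(-1 + 5*3)/(5*(149 + 2*3)) = 312235 - 2*(-1 + 15)/(5*(149 + 6)) = 312235 - 2*14/(5*155) = 312235 - 1*28/775 = 312235 - 28/775 = 241982097/775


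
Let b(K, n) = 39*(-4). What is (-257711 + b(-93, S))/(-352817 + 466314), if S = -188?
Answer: -257867/113497 ≈ -2.2720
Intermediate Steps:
b(K, n) = -156
(-257711 + b(-93, S))/(-352817 + 466314) = (-257711 - 156)/(-352817 + 466314) = -257867/113497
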